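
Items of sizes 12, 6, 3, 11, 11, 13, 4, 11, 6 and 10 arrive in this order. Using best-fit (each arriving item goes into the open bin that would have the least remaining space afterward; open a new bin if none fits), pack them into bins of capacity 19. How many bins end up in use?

6

  12 → bin 1 (new)  [load 12/19]
  6 → bin 1  [load 18/19]
  3 → bin 2 (new)  [load 3/19]
  11 → bin 2  [load 14/19]
  11 → bin 3 (new)  [load 11/19]
  13 → bin 4 (new)  [load 13/19]
  4 → bin 2  [load 18/19]
  11 → bin 5 (new)  [load 11/19]
  6 → bin 4  [load 19/19]
  10 → bin 6 (new)  [load 10/19]
6 bins opened.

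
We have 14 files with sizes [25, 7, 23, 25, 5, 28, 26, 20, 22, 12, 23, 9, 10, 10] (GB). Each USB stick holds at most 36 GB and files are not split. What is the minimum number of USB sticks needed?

8

Total = 28 + 26 + 25 + 25 + 23 + 23 + 22 + 20 + 12 + 10 + 10 + 9 + 7 + 5 = 245 GB.
Lower bound: ⌈245/36⌉ = 7 USB sticks.
Also, 8 files each exceed 18 GB, and no two of those can share a USB stick, so at least 8 USB sticks are needed.
A packing using 8 USB sticks:
  USB stick 1: 28 + 7 = 35
  USB stick 2: 26 + 10 = 36
  USB stick 3: 25 + 10 = 35
  USB stick 4: 25 + 9 = 34
  USB stick 5: 23 + 12 = 35
  USB stick 6: 23 + 5 = 28
  USB stick 7: 22 = 22
  USB stick 8: 20 = 20
This matches the lower bound, so 8 is optimal.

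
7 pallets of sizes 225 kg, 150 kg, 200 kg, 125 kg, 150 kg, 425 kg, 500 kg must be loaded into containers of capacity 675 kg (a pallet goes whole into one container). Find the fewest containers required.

Total = 500 + 425 + 225 + 200 + 150 + 150 + 125 = 1775 kg.
Lower bound: ⌈1775/675⌉ = 3 containers.
A packing using 3 containers:
  container 1: 500 + 150 = 650
  container 2: 425 + 225 = 650
  container 3: 200 + 150 + 125 = 475
This matches the lower bound, so 3 is optimal.

3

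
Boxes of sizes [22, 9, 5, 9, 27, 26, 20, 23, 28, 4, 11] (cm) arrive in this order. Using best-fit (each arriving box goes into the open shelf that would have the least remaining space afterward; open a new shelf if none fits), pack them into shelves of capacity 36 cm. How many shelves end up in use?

6

  22 → shelf 1 (new)  [load 22/36]
  9 → shelf 1  [load 31/36]
  5 → shelf 1  [load 36/36]
  9 → shelf 2 (new)  [load 9/36]
  27 → shelf 2  [load 36/36]
  26 → shelf 3 (new)  [load 26/36]
  20 → shelf 4 (new)  [load 20/36]
  23 → shelf 5 (new)  [load 23/36]
  28 → shelf 6 (new)  [load 28/36]
  4 → shelf 6  [load 32/36]
  11 → shelf 5  [load 34/36]
6 shelves opened.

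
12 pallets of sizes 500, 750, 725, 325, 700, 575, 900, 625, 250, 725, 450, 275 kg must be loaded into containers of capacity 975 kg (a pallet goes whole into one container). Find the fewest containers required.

8

Total = 900 + 750 + 725 + 725 + 700 + 625 + 575 + 500 + 450 + 325 + 275 + 250 = 6800 kg.
Lower bound: ⌈6800/975⌉ = 7 containers.
Also, 8 pallets each exceed 975/2 kg, and no two of those can share a container, so at least 8 containers are needed.
A packing using 8 containers:
  container 1: 900 = 900
  container 2: 750 = 750
  container 3: 725 + 250 = 975
  container 4: 725 = 725
  container 5: 700 + 275 = 975
  container 6: 625 + 325 = 950
  container 7: 575 = 575
  container 8: 500 + 450 = 950
This matches the lower bound, so 8 is optimal.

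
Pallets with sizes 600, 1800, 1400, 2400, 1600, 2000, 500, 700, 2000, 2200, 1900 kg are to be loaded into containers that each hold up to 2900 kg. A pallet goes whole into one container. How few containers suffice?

8

Total = 2400 + 2200 + 2000 + 2000 + 1900 + 1800 + 1600 + 1400 + 700 + 600 + 500 = 17100 kg.
Lower bound: ⌈17100/2900⌉ = 6 containers.
Also, 7 pallets each exceed 1450 kg, and no two of those can share a container, so at least 7 containers are needed.
A packing using 8 containers:
  container 1: 2400 + 500 = 2900
  container 2: 2200 + 700 = 2900
  container 3: 2000 + 600 = 2600
  container 4: 2000 = 2000
  container 5: 1900 = 1900
  container 6: 1800 = 1800
  container 7: 1600 = 1600
  container 8: 1400 = 1400
No arrangement into 7 containers stays within capacity, so 8 is optimal.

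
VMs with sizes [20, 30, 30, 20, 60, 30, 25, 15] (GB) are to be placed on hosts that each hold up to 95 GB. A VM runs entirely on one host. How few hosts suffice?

Total = 60 + 30 + 30 + 30 + 25 + 20 + 20 + 15 = 230 GB.
Lower bound: ⌈230/95⌉ = 3 hosts.
A packing using 3 hosts:
  host 1: 60 + 30 = 90
  host 2: 30 + 30 + 25 = 85
  host 3: 20 + 20 + 15 = 55
This matches the lower bound, so 3 is optimal.

3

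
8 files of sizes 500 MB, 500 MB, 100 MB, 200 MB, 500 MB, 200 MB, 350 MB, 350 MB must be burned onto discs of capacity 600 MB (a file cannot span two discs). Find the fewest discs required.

5

Total = 500 + 500 + 500 + 350 + 350 + 200 + 200 + 100 = 2700 MB.
Lower bound: ⌈2700/600⌉ = 5 discs.
A packing using 5 discs:
  disc 1: 500 + 100 = 600
  disc 2: 500 = 500
  disc 3: 500 = 500
  disc 4: 350 + 200 = 550
  disc 5: 350 + 200 = 550
This matches the lower bound, so 5 is optimal.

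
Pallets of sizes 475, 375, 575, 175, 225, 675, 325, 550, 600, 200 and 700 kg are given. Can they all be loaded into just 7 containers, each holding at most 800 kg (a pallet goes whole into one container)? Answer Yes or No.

Yes

A valid assignment using 7 containers:
  container 1: 700 = 700
  container 2: 675 = 675
  container 3: 600 + 200 = 800
  container 4: 575 + 225 = 800
  container 5: 550 + 175 = 725
  container 6: 475 + 325 = 800
  container 7: 375 = 375
Every load is within 800 kg, so 7 containers suffice.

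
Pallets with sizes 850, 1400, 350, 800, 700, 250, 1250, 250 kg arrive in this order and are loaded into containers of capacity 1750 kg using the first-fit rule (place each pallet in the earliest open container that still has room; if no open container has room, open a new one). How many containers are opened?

4

  850 → container 1 (new)  [load 850/1750]
  1400 → container 2 (new)  [load 1400/1750]
  350 → container 1  [load 1200/1750]
  800 → container 3 (new)  [load 800/1750]
  700 → container 3  [load 1500/1750]
  250 → container 1  [load 1450/1750]
  1250 → container 4 (new)  [load 1250/1750]
  250 → container 1  [load 1700/1750]
4 containers opened.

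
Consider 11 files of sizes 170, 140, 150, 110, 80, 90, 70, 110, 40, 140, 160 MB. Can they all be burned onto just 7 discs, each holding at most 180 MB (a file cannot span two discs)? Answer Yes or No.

No

Total = 1260 MB; ⌈1260/180⌉ = 7.
The bound of 7 does not rule out 7, but exhaustive search shows no assignment into 7 discs of capacity 180 MB exists — the minimum is 8.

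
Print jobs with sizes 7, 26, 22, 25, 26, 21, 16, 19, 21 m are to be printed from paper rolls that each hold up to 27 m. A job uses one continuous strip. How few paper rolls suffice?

Total = 26 + 26 + 25 + 22 + 21 + 21 + 19 + 16 + 7 = 183 m.
Lower bound: ⌈183/27⌉ = 7 paper rolls.
Also, 8 print jobs each exceed 27/2 m, and no two of those can share a roll, so at least 8 paper rolls are needed.
A packing using 8 paper rolls:
  roll 1: 26 = 26
  roll 2: 26 = 26
  roll 3: 25 = 25
  roll 4: 22 = 22
  roll 5: 21 = 21
  roll 6: 21 = 21
  roll 7: 19 + 7 = 26
  roll 8: 16 = 16
This matches the lower bound, so 8 is optimal.

8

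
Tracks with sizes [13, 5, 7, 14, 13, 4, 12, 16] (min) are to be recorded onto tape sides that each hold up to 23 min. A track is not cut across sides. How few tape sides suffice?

5

Total = 16 + 14 + 13 + 13 + 12 + 7 + 5 + 4 = 84 min.
Lower bound: ⌈84/23⌉ = 4 tape sides.
Also, 5 tracks each exceed 23/2 min, and no two of those can share a side, so at least 5 tape sides are needed.
A packing using 5 tape sides:
  side 1: 16 + 7 = 23
  side 2: 14 + 5 + 4 = 23
  side 3: 13 = 13
  side 4: 13 = 13
  side 5: 12 = 12
This matches the lower bound, so 5 is optimal.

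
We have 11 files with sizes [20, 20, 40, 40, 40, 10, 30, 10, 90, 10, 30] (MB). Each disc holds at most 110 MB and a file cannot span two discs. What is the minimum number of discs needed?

4

Total = 90 + 40 + 40 + 40 + 30 + 30 + 20 + 20 + 10 + 10 + 10 = 340 MB.
Lower bound: ⌈340/110⌉ = 4 discs.
A packing using 4 discs:
  disc 1: 90 + 20 = 110
  disc 2: 40 + 40 + 30 = 110
  disc 3: 40 + 30 + 20 + 10 + 10 = 110
  disc 4: 10 = 10
This matches the lower bound, so 4 is optimal.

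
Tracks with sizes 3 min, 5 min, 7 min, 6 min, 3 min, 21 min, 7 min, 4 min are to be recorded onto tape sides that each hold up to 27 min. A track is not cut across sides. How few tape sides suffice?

3

Total = 21 + 7 + 7 + 6 + 5 + 4 + 3 + 3 = 56 min.
Lower bound: ⌈56/27⌉ = 3 tape sides.
A packing using 3 tape sides:
  side 1: 21 + 6 = 27
  side 2: 7 + 7 + 5 + 4 + 3 = 26
  side 3: 3 = 3
This matches the lower bound, so 3 is optimal.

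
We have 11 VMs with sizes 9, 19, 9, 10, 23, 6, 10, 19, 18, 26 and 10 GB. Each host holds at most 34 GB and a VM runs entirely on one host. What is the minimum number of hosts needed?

6

Total = 26 + 23 + 19 + 19 + 18 + 10 + 10 + 10 + 9 + 9 + 6 = 159 GB.
Lower bound: ⌈159/34⌉ = 5 hosts.
A packing using 6 hosts:
  host 1: 26 + 6 = 32
  host 2: 23 + 10 = 33
  host 3: 19 + 10 = 29
  host 4: 19 + 10 = 29
  host 5: 18 + 9 = 27
  host 6: 9 = 9
No arrangement into 5 hosts stays within capacity, so 6 is optimal.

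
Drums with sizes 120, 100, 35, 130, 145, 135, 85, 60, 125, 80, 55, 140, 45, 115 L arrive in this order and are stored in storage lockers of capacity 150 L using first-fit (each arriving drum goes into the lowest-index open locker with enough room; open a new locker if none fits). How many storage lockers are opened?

11

  120 → locker 1 (new)  [load 120/150]
  100 → locker 2 (new)  [load 100/150]
  35 → locker 2  [load 135/150]
  130 → locker 3 (new)  [load 130/150]
  145 → locker 4 (new)  [load 145/150]
  135 → locker 5 (new)  [load 135/150]
  85 → locker 6 (new)  [load 85/150]
  60 → locker 6  [load 145/150]
  125 → locker 7 (new)  [load 125/150]
  80 → locker 8 (new)  [load 80/150]
  55 → locker 8  [load 135/150]
  140 → locker 9 (new)  [load 140/150]
  45 → locker 10 (new)  [load 45/150]
  115 → locker 11 (new)  [load 115/150]
11 storage lockers opened.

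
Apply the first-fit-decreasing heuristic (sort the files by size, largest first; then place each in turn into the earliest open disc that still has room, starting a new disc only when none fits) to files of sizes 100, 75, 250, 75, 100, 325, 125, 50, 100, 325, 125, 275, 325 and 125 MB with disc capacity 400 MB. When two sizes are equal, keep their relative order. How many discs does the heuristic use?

7

Sorted descending: 325, 325, 325, 275, 250, 125, 125, 125, 100, 100, 100, 75, 75, 50.
  325 → disc 1 (new)  [load 325/400]
  325 → disc 2 (new)  [load 325/400]
  325 → disc 3 (new)  [load 325/400]
  275 → disc 4 (new)  [load 275/400]
  250 → disc 5 (new)  [load 250/400]
  125 → disc 4  [load 400/400]
  125 → disc 5  [load 375/400]
  125 → disc 6 (new)  [load 125/400]
  100 → disc 6  [load 225/400]
  100 → disc 6  [load 325/400]
  100 → disc 7 (new)  [load 100/400]
  75 → disc 1  [load 400/400]
  75 → disc 2  [load 400/400]
  50 → disc 3  [load 375/400]
7 discs opened.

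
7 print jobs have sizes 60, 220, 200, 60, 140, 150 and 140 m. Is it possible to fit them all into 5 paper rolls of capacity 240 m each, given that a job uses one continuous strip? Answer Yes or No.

A valid assignment using 5 paper rolls:
  roll 1: 220 = 220
  roll 2: 200 = 200
  roll 3: 150 + 60 = 210
  roll 4: 140 + 60 = 200
  roll 5: 140 = 140
Every load is within 240 m, so 5 paper rolls suffice.

Yes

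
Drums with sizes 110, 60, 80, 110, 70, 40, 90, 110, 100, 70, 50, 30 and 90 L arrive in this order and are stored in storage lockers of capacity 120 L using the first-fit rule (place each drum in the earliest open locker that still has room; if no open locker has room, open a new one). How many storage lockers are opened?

10

  110 → locker 1 (new)  [load 110/120]
  60 → locker 2 (new)  [load 60/120]
  80 → locker 3 (new)  [load 80/120]
  110 → locker 4 (new)  [load 110/120]
  70 → locker 5 (new)  [load 70/120]
  40 → locker 2  [load 100/120]
  90 → locker 6 (new)  [load 90/120]
  110 → locker 7 (new)  [load 110/120]
  100 → locker 8 (new)  [load 100/120]
  70 → locker 9 (new)  [load 70/120]
  50 → locker 5  [load 120/120]
  30 → locker 3  [load 110/120]
  90 → locker 10 (new)  [load 90/120]
10 storage lockers opened.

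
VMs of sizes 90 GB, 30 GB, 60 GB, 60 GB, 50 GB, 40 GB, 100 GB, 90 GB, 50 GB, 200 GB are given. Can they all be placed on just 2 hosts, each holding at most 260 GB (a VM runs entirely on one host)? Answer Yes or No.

Total = 770 GB; ⌈770/260⌉ = 3.
At least 3 hosts are required, but only 2 are allowed.

No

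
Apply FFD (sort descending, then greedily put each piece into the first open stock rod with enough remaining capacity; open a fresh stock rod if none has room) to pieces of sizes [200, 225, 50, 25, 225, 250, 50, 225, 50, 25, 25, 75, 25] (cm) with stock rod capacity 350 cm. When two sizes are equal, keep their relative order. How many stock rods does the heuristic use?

5

Sorted descending: 250, 225, 225, 225, 200, 75, 50, 50, 50, 25, 25, 25, 25.
  250 → stock rod 1 (new)  [load 250/350]
  225 → stock rod 2 (new)  [load 225/350]
  225 → stock rod 3 (new)  [load 225/350]
  225 → stock rod 4 (new)  [load 225/350]
  200 → stock rod 5 (new)  [load 200/350]
  75 → stock rod 1  [load 325/350]
  50 → stock rod 2  [load 275/350]
  50 → stock rod 2  [load 325/350]
  50 → stock rod 3  [load 275/350]
  25 → stock rod 1  [load 350/350]
  25 → stock rod 2  [load 350/350]
  25 → stock rod 3  [load 300/350]
  25 → stock rod 3  [load 325/350]
5 stock rods opened.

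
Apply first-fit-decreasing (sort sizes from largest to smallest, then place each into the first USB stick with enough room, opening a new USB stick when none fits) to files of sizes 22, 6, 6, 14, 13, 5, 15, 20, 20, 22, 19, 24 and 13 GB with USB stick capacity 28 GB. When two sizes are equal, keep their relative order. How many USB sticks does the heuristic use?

Sorted descending: 24, 22, 22, 20, 20, 19, 15, 14, 13, 13, 6, 6, 5.
  24 → USB stick 1 (new)  [load 24/28]
  22 → USB stick 2 (new)  [load 22/28]
  22 → USB stick 3 (new)  [load 22/28]
  20 → USB stick 4 (new)  [load 20/28]
  20 → USB stick 5 (new)  [load 20/28]
  19 → USB stick 6 (new)  [load 19/28]
  15 → USB stick 7 (new)  [load 15/28]
  14 → USB stick 8 (new)  [load 14/28]
  13 → USB stick 7  [load 28/28]
  13 → USB stick 8  [load 27/28]
  6 → USB stick 2  [load 28/28]
  6 → USB stick 3  [load 28/28]
  5 → USB stick 4  [load 25/28]
8 USB sticks opened.

8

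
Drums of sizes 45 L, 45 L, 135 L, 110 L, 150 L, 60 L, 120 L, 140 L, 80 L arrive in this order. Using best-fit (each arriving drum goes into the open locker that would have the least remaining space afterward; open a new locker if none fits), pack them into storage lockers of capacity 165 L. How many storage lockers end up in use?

  45 → locker 1 (new)  [load 45/165]
  45 → locker 1  [load 90/165]
  135 → locker 2 (new)  [load 135/165]
  110 → locker 3 (new)  [load 110/165]
  150 → locker 4 (new)  [load 150/165]
  60 → locker 1  [load 150/165]
  120 → locker 5 (new)  [load 120/165]
  140 → locker 6 (new)  [load 140/165]
  80 → locker 7 (new)  [load 80/165]
7 storage lockers opened.

7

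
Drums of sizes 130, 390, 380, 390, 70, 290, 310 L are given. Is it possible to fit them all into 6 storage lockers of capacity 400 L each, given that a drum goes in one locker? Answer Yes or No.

A valid assignment using 6 storage lockers:
  locker 1: 390 = 390
  locker 2: 390 = 390
  locker 3: 380 = 380
  locker 4: 310 + 70 = 380
  locker 5: 290 = 290
  locker 6: 130 = 130
Every load is within 400 L, so 6 storage lockers suffice.

Yes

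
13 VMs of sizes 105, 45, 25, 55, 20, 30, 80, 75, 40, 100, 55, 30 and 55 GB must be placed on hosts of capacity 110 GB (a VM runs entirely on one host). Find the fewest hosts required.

Total = 105 + 100 + 80 + 75 + 55 + 55 + 55 + 45 + 40 + 30 + 30 + 25 + 20 = 715 GB.
Lower bound: ⌈715/110⌉ = 7 hosts.
A packing using 7 hosts:
  host 1: 105 = 105
  host 2: 100 = 100
  host 3: 80 + 30 = 110
  host 4: 75 + 30 = 105
  host 5: 55 + 55 = 110
  host 6: 55 + 45 = 100
  host 7: 40 + 25 + 20 = 85
This matches the lower bound, so 7 is optimal.

7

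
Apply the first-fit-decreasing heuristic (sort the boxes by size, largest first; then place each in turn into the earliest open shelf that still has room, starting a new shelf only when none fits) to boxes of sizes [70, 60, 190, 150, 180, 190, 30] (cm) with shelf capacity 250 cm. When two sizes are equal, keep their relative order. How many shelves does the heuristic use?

4

Sorted descending: 190, 190, 180, 150, 70, 60, 30.
  190 → shelf 1 (new)  [load 190/250]
  190 → shelf 2 (new)  [load 190/250]
  180 → shelf 3 (new)  [load 180/250]
  150 → shelf 4 (new)  [load 150/250]
  70 → shelf 3  [load 250/250]
  60 → shelf 1  [load 250/250]
  30 → shelf 2  [load 220/250]
4 shelves opened.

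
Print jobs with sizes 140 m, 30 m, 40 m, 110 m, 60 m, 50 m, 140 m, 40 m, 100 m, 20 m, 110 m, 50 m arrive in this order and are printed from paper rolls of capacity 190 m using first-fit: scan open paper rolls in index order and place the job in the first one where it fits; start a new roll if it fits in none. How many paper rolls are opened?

6

  140 → roll 1 (new)  [load 140/190]
  30 → roll 1  [load 170/190]
  40 → roll 2 (new)  [load 40/190]
  110 → roll 2  [load 150/190]
  60 → roll 3 (new)  [load 60/190]
  50 → roll 3  [load 110/190]
  140 → roll 4 (new)  [load 140/190]
  40 → roll 2  [load 190/190]
  100 → roll 5 (new)  [load 100/190]
  20 → roll 1  [load 190/190]
  110 → roll 6 (new)  [load 110/190]
  50 → roll 3  [load 160/190]
6 paper rolls opened.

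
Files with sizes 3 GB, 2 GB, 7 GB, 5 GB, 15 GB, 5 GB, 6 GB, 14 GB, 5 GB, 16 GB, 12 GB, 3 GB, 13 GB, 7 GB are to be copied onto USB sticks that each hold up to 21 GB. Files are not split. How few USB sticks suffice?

6

Total = 16 + 15 + 14 + 13 + 12 + 7 + 7 + 6 + 5 + 5 + 5 + 3 + 3 + 2 = 113 GB.
Lower bound: ⌈113/21⌉ = 6 USB sticks.
A packing using 6 USB sticks:
  USB stick 1: 16 + 5 = 21
  USB stick 2: 15 + 6 = 21
  USB stick 3: 14 + 7 = 21
  USB stick 4: 13 + 7 = 20
  USB stick 5: 12 + 5 + 3 = 20
  USB stick 6: 5 + 3 + 2 = 10
This matches the lower bound, so 6 is optimal.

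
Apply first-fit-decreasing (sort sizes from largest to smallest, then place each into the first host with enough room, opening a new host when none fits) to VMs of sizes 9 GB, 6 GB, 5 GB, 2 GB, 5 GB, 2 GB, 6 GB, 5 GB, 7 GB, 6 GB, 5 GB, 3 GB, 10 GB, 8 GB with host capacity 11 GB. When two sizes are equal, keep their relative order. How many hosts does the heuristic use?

Sorted descending: 10, 9, 8, 7, 6, 6, 6, 5, 5, 5, 5, 3, 2, 2.
  10 → host 1 (new)  [load 10/11]
  9 → host 2 (new)  [load 9/11]
  8 → host 3 (new)  [load 8/11]
  7 → host 4 (new)  [load 7/11]
  6 → host 5 (new)  [load 6/11]
  6 → host 6 (new)  [load 6/11]
  6 → host 7 (new)  [load 6/11]
  5 → host 5  [load 11/11]
  5 → host 6  [load 11/11]
  5 → host 7  [load 11/11]
  5 → host 8 (new)  [load 5/11]
  3 → host 3  [load 11/11]
  2 → host 2  [load 11/11]
  2 → host 4  [load 9/11]
8 hosts opened.

8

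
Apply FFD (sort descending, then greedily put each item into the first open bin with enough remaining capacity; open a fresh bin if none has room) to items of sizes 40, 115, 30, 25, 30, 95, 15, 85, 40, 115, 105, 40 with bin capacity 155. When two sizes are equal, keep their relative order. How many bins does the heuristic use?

Sorted descending: 115, 115, 105, 95, 85, 40, 40, 40, 30, 30, 25, 15.
  115 → bin 1 (new)  [load 115/155]
  115 → bin 2 (new)  [load 115/155]
  105 → bin 3 (new)  [load 105/155]
  95 → bin 4 (new)  [load 95/155]
  85 → bin 5 (new)  [load 85/155]
  40 → bin 1  [load 155/155]
  40 → bin 2  [load 155/155]
  40 → bin 3  [load 145/155]
  30 → bin 4  [load 125/155]
  30 → bin 4  [load 155/155]
  25 → bin 5  [load 110/155]
  15 → bin 5  [load 125/155]
5 bins opened.

5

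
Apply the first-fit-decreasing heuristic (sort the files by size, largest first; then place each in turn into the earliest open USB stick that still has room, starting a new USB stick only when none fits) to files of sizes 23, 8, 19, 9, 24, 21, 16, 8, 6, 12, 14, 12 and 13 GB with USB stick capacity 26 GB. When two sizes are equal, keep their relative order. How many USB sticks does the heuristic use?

8

Sorted descending: 24, 23, 21, 19, 16, 14, 13, 12, 12, 9, 8, 8, 6.
  24 → USB stick 1 (new)  [load 24/26]
  23 → USB stick 2 (new)  [load 23/26]
  21 → USB stick 3 (new)  [load 21/26]
  19 → USB stick 4 (new)  [load 19/26]
  16 → USB stick 5 (new)  [load 16/26]
  14 → USB stick 6 (new)  [load 14/26]
  13 → USB stick 7 (new)  [load 13/26]
  12 → USB stick 6  [load 26/26]
  12 → USB stick 7  [load 25/26]
  9 → USB stick 5  [load 25/26]
  8 → USB stick 8 (new)  [load 8/26]
  8 → USB stick 8  [load 16/26]
  6 → USB stick 4  [load 25/26]
8 USB sticks opened.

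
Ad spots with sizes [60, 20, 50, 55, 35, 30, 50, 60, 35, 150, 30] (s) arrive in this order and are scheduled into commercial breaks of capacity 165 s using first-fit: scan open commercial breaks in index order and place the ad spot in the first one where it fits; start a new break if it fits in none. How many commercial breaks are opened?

4

  60 → break 1 (new)  [load 60/165]
  20 → break 1  [load 80/165]
  50 → break 1  [load 130/165]
  55 → break 2 (new)  [load 55/165]
  35 → break 1  [load 165/165]
  30 → break 2  [load 85/165]
  50 → break 2  [load 135/165]
  60 → break 3 (new)  [load 60/165]
  35 → break 3  [load 95/165]
  150 → break 4 (new)  [load 150/165]
  30 → break 2  [load 165/165]
4 commercial breaks opened.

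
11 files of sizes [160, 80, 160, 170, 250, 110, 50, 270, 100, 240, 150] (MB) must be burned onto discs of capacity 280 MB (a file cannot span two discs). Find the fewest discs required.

7

Total = 270 + 250 + 240 + 170 + 160 + 160 + 150 + 110 + 100 + 80 + 50 = 1740 MB.
Lower bound: ⌈1740/280⌉ = 7 discs.
A packing using 7 discs:
  disc 1: 270 = 270
  disc 2: 250 = 250
  disc 3: 240 = 240
  disc 4: 170 + 110 = 280
  disc 5: 160 + 100 = 260
  disc 6: 160 + 80 = 240
  disc 7: 150 + 50 = 200
This matches the lower bound, so 7 is optimal.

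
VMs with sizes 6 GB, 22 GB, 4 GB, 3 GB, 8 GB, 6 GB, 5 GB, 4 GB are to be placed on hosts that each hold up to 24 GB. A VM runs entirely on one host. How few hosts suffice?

3

Total = 22 + 8 + 6 + 6 + 5 + 4 + 4 + 3 = 58 GB.
Lower bound: ⌈58/24⌉ = 3 hosts.
A packing using 3 hosts:
  host 1: 22 = 22
  host 2: 8 + 6 + 6 + 4 = 24
  host 3: 5 + 4 + 3 = 12
This matches the lower bound, so 3 is optimal.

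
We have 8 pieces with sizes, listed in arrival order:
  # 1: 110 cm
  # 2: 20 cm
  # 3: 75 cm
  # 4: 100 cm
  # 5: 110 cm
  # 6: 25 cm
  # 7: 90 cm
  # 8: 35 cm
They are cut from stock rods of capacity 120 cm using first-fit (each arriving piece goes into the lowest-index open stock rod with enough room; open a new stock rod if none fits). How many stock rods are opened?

  110 → stock rod 1 (new)  [load 110/120]
  20 → stock rod 2 (new)  [load 20/120]
  75 → stock rod 2  [load 95/120]
  100 → stock rod 3 (new)  [load 100/120]
  110 → stock rod 4 (new)  [load 110/120]
  25 → stock rod 2  [load 120/120]
  90 → stock rod 5 (new)  [load 90/120]
  35 → stock rod 6 (new)  [load 35/120]
6 stock rods opened.

6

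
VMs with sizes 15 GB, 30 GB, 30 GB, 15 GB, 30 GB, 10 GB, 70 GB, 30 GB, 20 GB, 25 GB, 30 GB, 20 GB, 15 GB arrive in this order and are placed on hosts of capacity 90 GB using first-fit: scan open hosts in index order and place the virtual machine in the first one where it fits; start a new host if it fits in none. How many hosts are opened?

4

  15 → host 1 (new)  [load 15/90]
  30 → host 1  [load 45/90]
  30 → host 1  [load 75/90]
  15 → host 1  [load 90/90]
  30 → host 2 (new)  [load 30/90]
  10 → host 2  [load 40/90]
  70 → host 3 (new)  [load 70/90]
  30 → host 2  [load 70/90]
  20 → host 2  [load 90/90]
  25 → host 4 (new)  [load 25/90]
  30 → host 4  [load 55/90]
  20 → host 3  [load 90/90]
  15 → host 4  [load 70/90]
4 hosts opened.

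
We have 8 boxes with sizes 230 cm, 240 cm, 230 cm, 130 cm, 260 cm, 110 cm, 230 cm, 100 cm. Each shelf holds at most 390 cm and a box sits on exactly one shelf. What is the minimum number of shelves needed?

Total = 260 + 240 + 230 + 230 + 230 + 130 + 110 + 100 = 1530 cm.
Lower bound: ⌈1530/390⌉ = 4 shelves.
Also, 5 boxes each exceed 195 cm, and no two of those can share a shelf, so at least 5 shelves are needed.
A packing using 5 shelves:
  shelf 1: 260 + 130 = 390
  shelf 2: 240 + 110 = 350
  shelf 3: 230 + 100 = 330
  shelf 4: 230 = 230
  shelf 5: 230 = 230
This matches the lower bound, so 5 is optimal.

5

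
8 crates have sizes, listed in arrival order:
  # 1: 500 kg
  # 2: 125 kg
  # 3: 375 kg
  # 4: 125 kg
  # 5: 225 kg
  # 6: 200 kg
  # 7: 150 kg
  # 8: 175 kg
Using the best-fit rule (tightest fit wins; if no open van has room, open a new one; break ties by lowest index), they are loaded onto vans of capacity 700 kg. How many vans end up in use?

3

  500 → van 1 (new)  [load 500/700]
  125 → van 1  [load 625/700]
  375 → van 2 (new)  [load 375/700]
  125 → van 2  [load 500/700]
  225 → van 3 (new)  [load 225/700]
  200 → van 2  [load 700/700]
  150 → van 3  [load 375/700]
  175 → van 3  [load 550/700]
3 vans opened.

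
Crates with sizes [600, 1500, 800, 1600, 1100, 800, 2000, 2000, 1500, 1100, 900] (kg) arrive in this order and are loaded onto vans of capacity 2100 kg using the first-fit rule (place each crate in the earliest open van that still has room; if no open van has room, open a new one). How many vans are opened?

  600 → van 1 (new)  [load 600/2100]
  1500 → van 1  [load 2100/2100]
  800 → van 2 (new)  [load 800/2100]
  1600 → van 3 (new)  [load 1600/2100]
  1100 → van 2  [load 1900/2100]
  800 → van 4 (new)  [load 800/2100]
  2000 → van 5 (new)  [load 2000/2100]
  2000 → van 6 (new)  [load 2000/2100]
  1500 → van 7 (new)  [load 1500/2100]
  1100 → van 4  [load 1900/2100]
  900 → van 8 (new)  [load 900/2100]
8 vans opened.

8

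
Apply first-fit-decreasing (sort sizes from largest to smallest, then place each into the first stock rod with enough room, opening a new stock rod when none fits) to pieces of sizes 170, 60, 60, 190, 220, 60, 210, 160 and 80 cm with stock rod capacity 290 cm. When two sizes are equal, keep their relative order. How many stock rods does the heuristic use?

5

Sorted descending: 220, 210, 190, 170, 160, 80, 60, 60, 60.
  220 → stock rod 1 (new)  [load 220/290]
  210 → stock rod 2 (new)  [load 210/290]
  190 → stock rod 3 (new)  [load 190/290]
  170 → stock rod 4 (new)  [load 170/290]
  160 → stock rod 5 (new)  [load 160/290]
  80 → stock rod 2  [load 290/290]
  60 → stock rod 1  [load 280/290]
  60 → stock rod 3  [load 250/290]
  60 → stock rod 4  [load 230/290]
5 stock rods opened.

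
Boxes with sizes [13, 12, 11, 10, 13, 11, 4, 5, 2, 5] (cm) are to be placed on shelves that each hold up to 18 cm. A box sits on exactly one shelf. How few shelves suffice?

6

Total = 13 + 13 + 12 + 11 + 11 + 10 + 5 + 5 + 4 + 2 = 86 cm.
Lower bound: ⌈86/18⌉ = 5 shelves.
Also, 6 boxes each exceed 9 cm, and no two of those can share a shelf, so at least 6 shelves are needed.
A packing using 6 shelves:
  shelf 1: 13 + 5 = 18
  shelf 2: 13 + 5 = 18
  shelf 3: 12 + 4 + 2 = 18
  shelf 4: 11 = 11
  shelf 5: 11 = 11
  shelf 6: 10 = 10
This matches the lower bound, so 6 is optimal.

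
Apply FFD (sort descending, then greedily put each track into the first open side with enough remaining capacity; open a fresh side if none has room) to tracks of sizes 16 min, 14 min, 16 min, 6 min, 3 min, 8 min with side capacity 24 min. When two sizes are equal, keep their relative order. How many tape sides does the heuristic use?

Sorted descending: 16, 16, 14, 8, 6, 3.
  16 → side 1 (new)  [load 16/24]
  16 → side 2 (new)  [load 16/24]
  14 → side 3 (new)  [load 14/24]
  8 → side 1  [load 24/24]
  6 → side 2  [load 22/24]
  3 → side 3  [load 17/24]
3 tape sides opened.

3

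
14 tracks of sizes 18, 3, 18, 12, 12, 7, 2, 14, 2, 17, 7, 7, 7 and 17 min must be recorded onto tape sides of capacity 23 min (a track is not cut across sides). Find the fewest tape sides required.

8

Total = 18 + 18 + 17 + 17 + 14 + 12 + 12 + 7 + 7 + 7 + 7 + 3 + 2 + 2 = 143 min.
Lower bound: ⌈143/23⌉ = 7 tape sides.
A packing using 8 tape sides:
  side 1: 18 + 3 + 2 = 23
  side 2: 18 + 2 = 20
  side 3: 17 = 17
  side 4: 17 = 17
  side 5: 14 + 7 = 21
  side 6: 12 + 7 = 19
  side 7: 12 + 7 = 19
  side 8: 7 = 7
No arrangement into 7 tape sides stays within capacity, so 8 is optimal.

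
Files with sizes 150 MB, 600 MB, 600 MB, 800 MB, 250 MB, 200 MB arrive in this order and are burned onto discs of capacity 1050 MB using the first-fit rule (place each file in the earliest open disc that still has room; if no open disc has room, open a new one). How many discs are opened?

3

  150 → disc 1 (new)  [load 150/1050]
  600 → disc 1  [load 750/1050]
  600 → disc 2 (new)  [load 600/1050]
  800 → disc 3 (new)  [load 800/1050]
  250 → disc 1  [load 1000/1050]
  200 → disc 2  [load 800/1050]
3 discs opened.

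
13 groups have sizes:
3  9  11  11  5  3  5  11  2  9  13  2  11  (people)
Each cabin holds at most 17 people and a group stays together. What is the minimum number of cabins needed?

Total = 13 + 11 + 11 + 11 + 11 + 9 + 9 + 5 + 5 + 3 + 3 + 2 + 2 = 95 people.
Lower bound: ⌈95/17⌉ = 6 cabins.
Also, 7 groups each exceed 17/2 people, and no two of those can share a cabin, so at least 7 cabins are needed.
A packing using 7 cabins:
  cabin 1: 13 + 3 = 16
  cabin 2: 11 + 5 = 16
  cabin 3: 11 + 5 = 16
  cabin 4: 11 + 3 + 2 = 16
  cabin 5: 11 + 2 = 13
  cabin 6: 9 = 9
  cabin 7: 9 = 9
This matches the lower bound, so 7 is optimal.

7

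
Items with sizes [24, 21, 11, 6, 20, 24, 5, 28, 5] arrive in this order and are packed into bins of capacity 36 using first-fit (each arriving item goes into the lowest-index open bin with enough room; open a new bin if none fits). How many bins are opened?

  24 → bin 1 (new)  [load 24/36]
  21 → bin 2 (new)  [load 21/36]
  11 → bin 1  [load 35/36]
  6 → bin 2  [load 27/36]
  20 → bin 3 (new)  [load 20/36]
  24 → bin 4 (new)  [load 24/36]
  5 → bin 2  [load 32/36]
  28 → bin 5 (new)  [load 28/36]
  5 → bin 3  [load 25/36]
5 bins opened.

5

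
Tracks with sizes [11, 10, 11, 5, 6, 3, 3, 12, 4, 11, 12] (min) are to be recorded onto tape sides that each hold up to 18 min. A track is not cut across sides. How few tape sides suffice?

6

Total = 12 + 12 + 11 + 11 + 11 + 10 + 6 + 5 + 4 + 3 + 3 = 88 min.
Lower bound: ⌈88/18⌉ = 5 tape sides.
Also, 6 tracks each exceed 9 min, and no two of those can share a side, so at least 6 tape sides are needed.
A packing using 6 tape sides:
  side 1: 12 + 6 = 18
  side 2: 12 + 5 = 17
  side 3: 11 + 4 + 3 = 18
  side 4: 11 + 3 = 14
  side 5: 11 = 11
  side 6: 10 = 10
This matches the lower bound, so 6 is optimal.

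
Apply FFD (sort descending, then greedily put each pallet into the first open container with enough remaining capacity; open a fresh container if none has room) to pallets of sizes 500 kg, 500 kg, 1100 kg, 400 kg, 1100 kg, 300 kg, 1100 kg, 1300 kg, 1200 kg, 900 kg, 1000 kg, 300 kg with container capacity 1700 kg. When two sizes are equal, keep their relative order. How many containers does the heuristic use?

Sorted descending: 1300, 1200, 1100, 1100, 1100, 1000, 900, 500, 500, 400, 300, 300.
  1300 → container 1 (new)  [load 1300/1700]
  1200 → container 2 (new)  [load 1200/1700]
  1100 → container 3 (new)  [load 1100/1700]
  1100 → container 4 (new)  [load 1100/1700]
  1100 → container 5 (new)  [load 1100/1700]
  1000 → container 6 (new)  [load 1000/1700]
  900 → container 7 (new)  [load 900/1700]
  500 → container 2  [load 1700/1700]
  500 → container 3  [load 1600/1700]
  400 → container 1  [load 1700/1700]
  300 → container 4  [load 1400/1700]
  300 → container 4  [load 1700/1700]
7 containers opened.

7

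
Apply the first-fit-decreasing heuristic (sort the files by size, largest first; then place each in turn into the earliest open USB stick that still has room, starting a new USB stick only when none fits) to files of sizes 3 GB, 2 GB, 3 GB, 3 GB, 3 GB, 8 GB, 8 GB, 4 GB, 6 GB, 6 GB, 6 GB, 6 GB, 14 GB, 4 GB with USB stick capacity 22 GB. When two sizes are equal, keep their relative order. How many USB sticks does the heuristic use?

4

Sorted descending: 14, 8, 8, 6, 6, 6, 6, 4, 4, 3, 3, 3, 3, 2.
  14 → USB stick 1 (new)  [load 14/22]
  8 → USB stick 1  [load 22/22]
  8 → USB stick 2 (new)  [load 8/22]
  6 → USB stick 2  [load 14/22]
  6 → USB stick 2  [load 20/22]
  6 → USB stick 3 (new)  [load 6/22]
  6 → USB stick 3  [load 12/22]
  4 → USB stick 3  [load 16/22]
  4 → USB stick 3  [load 20/22]
  3 → USB stick 4 (new)  [load 3/22]
  3 → USB stick 4  [load 6/22]
  3 → USB stick 4  [load 9/22]
  3 → USB stick 4  [load 12/22]
  2 → USB stick 2  [load 22/22]
4 USB sticks opened.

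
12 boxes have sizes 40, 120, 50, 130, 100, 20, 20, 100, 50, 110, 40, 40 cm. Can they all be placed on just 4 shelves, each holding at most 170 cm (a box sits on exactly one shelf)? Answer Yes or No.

No

Total = 820 cm; ⌈820/170⌉ = 5.
At least 5 shelves are required, but only 4 are allowed.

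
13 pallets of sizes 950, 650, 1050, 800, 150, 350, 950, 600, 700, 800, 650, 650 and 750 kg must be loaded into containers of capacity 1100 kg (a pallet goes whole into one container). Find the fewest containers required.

11

Total = 1050 + 950 + 950 + 800 + 800 + 750 + 700 + 650 + 650 + 650 + 600 + 350 + 150 = 9050 kg.
Lower bound: ⌈9050/1100⌉ = 9 containers.
Also, 11 pallets each exceed 550 kg, and no two of those can share a container, so at least 11 containers are needed.
A packing using 11 containers:
  container 1: 1050 = 1050
  container 2: 950 + 150 = 1100
  container 3: 950 = 950
  container 4: 800 = 800
  container 5: 800 = 800
  container 6: 750 + 350 = 1100
  container 7: 700 = 700
  container 8: 650 = 650
  container 9: 650 = 650
  container 10: 650 = 650
  container 11: 600 = 600
This matches the lower bound, so 11 is optimal.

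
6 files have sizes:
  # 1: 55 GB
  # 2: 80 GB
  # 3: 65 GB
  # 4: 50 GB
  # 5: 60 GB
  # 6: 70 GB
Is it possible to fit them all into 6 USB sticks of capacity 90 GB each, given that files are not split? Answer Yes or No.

A valid assignment using 6 USB sticks:
  USB stick 1: 80 = 80
  USB stick 2: 70 = 70
  USB stick 3: 65 = 65
  USB stick 4: 60 = 60
  USB stick 5: 55 = 55
  USB stick 6: 50 = 50
Every load is within 90 GB, so 6 USB sticks suffice.

Yes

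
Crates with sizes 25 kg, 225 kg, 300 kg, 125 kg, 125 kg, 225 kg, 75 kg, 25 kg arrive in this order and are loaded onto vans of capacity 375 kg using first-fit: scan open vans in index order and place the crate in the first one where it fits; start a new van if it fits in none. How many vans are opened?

3

  25 → van 1 (new)  [load 25/375]
  225 → van 1  [load 250/375]
  300 → van 2 (new)  [load 300/375]
  125 → van 1  [load 375/375]
  125 → van 3 (new)  [load 125/375]
  225 → van 3  [load 350/375]
  75 → van 2  [load 375/375]
  25 → van 3  [load 375/375]
3 vans opened.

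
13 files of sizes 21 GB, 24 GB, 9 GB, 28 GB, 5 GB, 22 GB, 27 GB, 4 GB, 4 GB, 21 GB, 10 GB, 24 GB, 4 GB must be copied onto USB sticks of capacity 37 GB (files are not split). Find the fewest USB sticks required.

Total = 28 + 27 + 24 + 24 + 22 + 21 + 21 + 10 + 9 + 5 + 4 + 4 + 4 = 203 GB.
Lower bound: ⌈203/37⌉ = 6 USB sticks.
Also, 7 files each exceed 37/2 GB, and no two of those can share a USB stick, so at least 7 USB sticks are needed.
A packing using 7 USB sticks:
  USB stick 1: 28 + 9 = 37
  USB stick 2: 27 + 10 = 37
  USB stick 3: 24 + 5 + 4 + 4 = 37
  USB stick 4: 24 + 4 = 28
  USB stick 5: 22 = 22
  USB stick 6: 21 = 21
  USB stick 7: 21 = 21
This matches the lower bound, so 7 is optimal.

7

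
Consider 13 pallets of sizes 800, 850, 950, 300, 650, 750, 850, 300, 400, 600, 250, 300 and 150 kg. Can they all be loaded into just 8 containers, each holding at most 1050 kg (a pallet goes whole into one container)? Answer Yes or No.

A valid assignment using 8 containers:
  container 1: 950 = 950
  container 2: 850 + 150 = 1000
  container 3: 850 = 850
  container 4: 800 + 250 = 1050
  container 5: 750 + 300 = 1050
  container 6: 650 + 400 = 1050
  container 7: 600 + 300 = 900
  container 8: 300 = 300
Every load is within 1050 kg, so 8 containers suffice.

Yes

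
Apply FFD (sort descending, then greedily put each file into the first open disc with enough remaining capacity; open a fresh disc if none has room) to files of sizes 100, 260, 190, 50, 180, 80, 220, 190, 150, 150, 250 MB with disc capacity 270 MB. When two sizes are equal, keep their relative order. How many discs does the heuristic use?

Sorted descending: 260, 250, 220, 190, 190, 180, 150, 150, 100, 80, 50.
  260 → disc 1 (new)  [load 260/270]
  250 → disc 2 (new)  [load 250/270]
  220 → disc 3 (new)  [load 220/270]
  190 → disc 4 (new)  [load 190/270]
  190 → disc 5 (new)  [load 190/270]
  180 → disc 6 (new)  [load 180/270]
  150 → disc 7 (new)  [load 150/270]
  150 → disc 8 (new)  [load 150/270]
  100 → disc 7  [load 250/270]
  80 → disc 4  [load 270/270]
  50 → disc 3  [load 270/270]
8 discs opened.

8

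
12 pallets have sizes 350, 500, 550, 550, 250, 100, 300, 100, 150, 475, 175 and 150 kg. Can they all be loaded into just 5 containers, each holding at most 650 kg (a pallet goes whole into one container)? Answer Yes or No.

Total = 3650 kg; ⌈3650/650⌉ = 6.
At least 6 containers are required, but only 5 are allowed.

No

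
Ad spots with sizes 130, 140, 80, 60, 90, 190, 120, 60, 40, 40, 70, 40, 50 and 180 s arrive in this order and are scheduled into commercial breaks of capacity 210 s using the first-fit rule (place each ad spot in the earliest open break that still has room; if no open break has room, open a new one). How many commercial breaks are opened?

7

  130 → break 1 (new)  [load 130/210]
  140 → break 2 (new)  [load 140/210]
  80 → break 1  [load 210/210]
  60 → break 2  [load 200/210]
  90 → break 3 (new)  [load 90/210]
  190 → break 4 (new)  [load 190/210]
  120 → break 3  [load 210/210]
  60 → break 5 (new)  [load 60/210]
  40 → break 5  [load 100/210]
  40 → break 5  [load 140/210]
  70 → break 5  [load 210/210]
  40 → break 6 (new)  [load 40/210]
  50 → break 6  [load 90/210]
  180 → break 7 (new)  [load 180/210]
7 commercial breaks opened.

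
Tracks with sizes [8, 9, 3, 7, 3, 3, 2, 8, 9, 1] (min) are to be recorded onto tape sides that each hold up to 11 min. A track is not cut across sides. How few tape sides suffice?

Total = 9 + 9 + 8 + 8 + 7 + 3 + 3 + 3 + 2 + 1 = 53 min.
Lower bound: ⌈53/11⌉ = 5 tape sides.
A packing using 5 tape sides:
  side 1: 9 + 2 = 11
  side 2: 9 + 1 = 10
  side 3: 8 + 3 = 11
  side 4: 8 + 3 = 11
  side 5: 7 + 3 = 10
This matches the lower bound, so 5 is optimal.

5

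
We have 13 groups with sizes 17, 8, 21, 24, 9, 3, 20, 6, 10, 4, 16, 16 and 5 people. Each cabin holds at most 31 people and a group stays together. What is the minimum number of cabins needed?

6

Total = 24 + 21 + 20 + 17 + 16 + 16 + 10 + 9 + 8 + 6 + 5 + 4 + 3 = 159 people.
Lower bound: ⌈159/31⌉ = 6 cabins.
A packing using 6 cabins:
  cabin 1: 24 + 6 = 30
  cabin 2: 21 + 10 = 31
  cabin 3: 20 + 9 = 29
  cabin 4: 17 + 8 + 5 = 30
  cabin 5: 16 + 4 + 3 = 23
  cabin 6: 16 = 16
This matches the lower bound, so 6 is optimal.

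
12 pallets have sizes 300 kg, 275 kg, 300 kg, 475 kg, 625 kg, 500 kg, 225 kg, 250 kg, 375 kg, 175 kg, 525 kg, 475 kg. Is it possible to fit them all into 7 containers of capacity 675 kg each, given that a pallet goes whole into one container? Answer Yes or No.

No

Total = 4500 kg; ⌈4500/675⌉ = 7.
The bound of 7 does not rule out 7, but exhaustive search shows no assignment into 7 containers of capacity 675 kg exists — the minimum is 8.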